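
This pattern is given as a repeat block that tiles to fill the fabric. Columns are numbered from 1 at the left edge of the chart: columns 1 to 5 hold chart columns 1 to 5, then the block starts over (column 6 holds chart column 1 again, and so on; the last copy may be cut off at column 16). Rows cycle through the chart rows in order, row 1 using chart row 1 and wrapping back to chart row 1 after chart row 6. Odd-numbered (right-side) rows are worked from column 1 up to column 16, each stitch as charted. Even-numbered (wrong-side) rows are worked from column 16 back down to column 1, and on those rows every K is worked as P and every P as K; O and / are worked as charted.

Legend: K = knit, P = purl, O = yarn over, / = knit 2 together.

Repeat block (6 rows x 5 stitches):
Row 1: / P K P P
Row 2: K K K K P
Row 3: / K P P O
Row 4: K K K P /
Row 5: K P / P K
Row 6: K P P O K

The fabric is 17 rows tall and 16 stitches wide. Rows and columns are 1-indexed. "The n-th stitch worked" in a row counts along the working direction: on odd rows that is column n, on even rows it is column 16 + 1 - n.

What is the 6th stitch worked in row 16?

Row 16: (16-1) mod 6 = 3, so use chart row 4. Even row -> WS.
Chart row 4 tiled across columns 1-16: K K K P / K K K P / K K K P / K
WS row: flip the tiled sequence (start at column 16) and apply K<->P; O and / stay.
Row 16 as worked: P / K P P P / K P P P / K P P P
The 6th stitch worked is P.

Result:
P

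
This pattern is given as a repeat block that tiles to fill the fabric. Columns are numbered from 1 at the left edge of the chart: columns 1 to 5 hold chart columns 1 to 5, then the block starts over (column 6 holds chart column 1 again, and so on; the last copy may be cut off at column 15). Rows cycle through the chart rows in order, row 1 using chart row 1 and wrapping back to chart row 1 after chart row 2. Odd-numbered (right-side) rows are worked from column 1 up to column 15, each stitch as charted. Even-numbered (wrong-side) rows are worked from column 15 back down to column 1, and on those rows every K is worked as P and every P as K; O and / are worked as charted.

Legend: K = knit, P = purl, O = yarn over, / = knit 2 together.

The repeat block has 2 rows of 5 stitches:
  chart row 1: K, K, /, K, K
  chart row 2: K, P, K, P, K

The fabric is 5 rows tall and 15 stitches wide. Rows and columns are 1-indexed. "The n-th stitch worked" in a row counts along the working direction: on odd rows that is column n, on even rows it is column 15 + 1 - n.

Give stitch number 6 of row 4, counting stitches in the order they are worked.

Row 4 uses chart row ((4-1) mod 2)+1 = 2. Row 4 is even, so WS.
Chart row 2 tiled across columns 1-15: K P K P K K P K P K K P K P K
WS row: flip the tiled sequence (start at column 15) and apply K<->P; O and / stay.
Row 4 as worked: P K P K P P K P K P P K P K P
The 6th stitch worked is P.

Result:
P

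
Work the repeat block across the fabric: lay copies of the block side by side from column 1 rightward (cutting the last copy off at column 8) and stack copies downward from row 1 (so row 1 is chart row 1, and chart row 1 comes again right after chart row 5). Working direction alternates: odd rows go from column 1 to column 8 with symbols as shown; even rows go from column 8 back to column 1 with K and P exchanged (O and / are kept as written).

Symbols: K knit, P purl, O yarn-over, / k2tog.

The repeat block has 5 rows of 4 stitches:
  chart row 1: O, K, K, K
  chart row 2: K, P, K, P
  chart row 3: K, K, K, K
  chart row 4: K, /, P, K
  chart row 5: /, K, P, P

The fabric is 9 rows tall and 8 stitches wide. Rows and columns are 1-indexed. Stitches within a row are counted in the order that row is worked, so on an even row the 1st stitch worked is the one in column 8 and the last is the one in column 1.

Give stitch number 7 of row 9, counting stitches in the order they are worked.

For row 9: chart row = ((9-1) mod 5) + 1 = 4; this is a RS (odd) row.
Chart row 4 tiled across columns 1-8: K / P K K / P K
RS row: no reversal, no swap; stitch n worked = column n.
The 7th stitch worked is P.

== STITCH ==
P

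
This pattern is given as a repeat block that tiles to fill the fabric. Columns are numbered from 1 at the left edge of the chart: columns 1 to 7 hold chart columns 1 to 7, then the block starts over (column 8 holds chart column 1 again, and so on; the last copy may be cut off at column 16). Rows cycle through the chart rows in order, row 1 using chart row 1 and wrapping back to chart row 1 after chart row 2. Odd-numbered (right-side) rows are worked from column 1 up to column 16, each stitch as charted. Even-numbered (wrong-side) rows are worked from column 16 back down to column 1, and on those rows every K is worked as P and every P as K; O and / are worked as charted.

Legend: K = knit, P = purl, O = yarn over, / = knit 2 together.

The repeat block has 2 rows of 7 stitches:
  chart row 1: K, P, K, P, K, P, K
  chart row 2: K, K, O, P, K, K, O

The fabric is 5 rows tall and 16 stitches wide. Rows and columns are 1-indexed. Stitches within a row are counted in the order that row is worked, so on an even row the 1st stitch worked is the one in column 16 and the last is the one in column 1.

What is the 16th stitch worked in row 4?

Stitch:
P

Derivation:
Row 4 uses chart row ((4-1) mod 2)+1 = 2. Row 4 is even, so WS.
Chart row 2 tiled across columns 1-16: K K O P K K O K K O P K K O K K
Wrong side: read the tiled row from column 16 down to 1 and exchange K with P (leave O, /).
Row 4 as worked: P P O P P K O P P O P P K O P P
Counting 16 along the worked row gives P.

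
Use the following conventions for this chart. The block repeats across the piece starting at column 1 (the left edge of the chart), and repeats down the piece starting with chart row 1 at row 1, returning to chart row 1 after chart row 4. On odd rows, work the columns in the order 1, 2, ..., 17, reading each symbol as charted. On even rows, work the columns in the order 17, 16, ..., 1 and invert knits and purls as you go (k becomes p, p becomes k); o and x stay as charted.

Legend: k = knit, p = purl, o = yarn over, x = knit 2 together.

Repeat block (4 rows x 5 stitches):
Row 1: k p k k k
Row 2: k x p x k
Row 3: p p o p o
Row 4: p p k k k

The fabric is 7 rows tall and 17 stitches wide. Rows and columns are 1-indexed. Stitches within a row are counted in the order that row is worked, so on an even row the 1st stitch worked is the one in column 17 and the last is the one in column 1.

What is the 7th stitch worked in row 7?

Row 7 uses chart row ((7-1) mod 4)+1 = 3. Row 7 is odd, so RS.
Chart row 3 tiled across columns 1-17: p p o p o p p o p o p p o p o p p
RS: work column 1 to column 17, symbols as charted — the tiled row is the row as worked.
The 7th stitch worked is p.

Result:
p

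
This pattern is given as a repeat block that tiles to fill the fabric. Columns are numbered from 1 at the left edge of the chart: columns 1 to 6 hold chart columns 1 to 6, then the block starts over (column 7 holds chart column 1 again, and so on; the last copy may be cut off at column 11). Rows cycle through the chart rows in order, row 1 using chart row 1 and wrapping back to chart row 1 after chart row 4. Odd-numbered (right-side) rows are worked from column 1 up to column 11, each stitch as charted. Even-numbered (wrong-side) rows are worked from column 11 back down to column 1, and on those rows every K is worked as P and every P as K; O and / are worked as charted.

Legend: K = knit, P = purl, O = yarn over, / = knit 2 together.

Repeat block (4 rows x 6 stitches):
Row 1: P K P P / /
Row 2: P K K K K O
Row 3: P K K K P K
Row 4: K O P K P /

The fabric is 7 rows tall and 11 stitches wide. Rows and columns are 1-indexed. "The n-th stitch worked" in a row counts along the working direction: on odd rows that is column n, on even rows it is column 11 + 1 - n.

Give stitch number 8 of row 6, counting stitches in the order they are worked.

Result:
P

Derivation:
For row 6: chart row = ((6-1) mod 4) + 1 = 2; this is a WS (even) row.
Chart row 2 tiled across columns 1-11: P K K K K O P K K K K
WS: work from column 11 back to column 1 (reverse the tiled row), swapping K<->P (O and / unchanged).
Row 6 as worked: P P P P K O P P P P K
The 8th stitch worked is P.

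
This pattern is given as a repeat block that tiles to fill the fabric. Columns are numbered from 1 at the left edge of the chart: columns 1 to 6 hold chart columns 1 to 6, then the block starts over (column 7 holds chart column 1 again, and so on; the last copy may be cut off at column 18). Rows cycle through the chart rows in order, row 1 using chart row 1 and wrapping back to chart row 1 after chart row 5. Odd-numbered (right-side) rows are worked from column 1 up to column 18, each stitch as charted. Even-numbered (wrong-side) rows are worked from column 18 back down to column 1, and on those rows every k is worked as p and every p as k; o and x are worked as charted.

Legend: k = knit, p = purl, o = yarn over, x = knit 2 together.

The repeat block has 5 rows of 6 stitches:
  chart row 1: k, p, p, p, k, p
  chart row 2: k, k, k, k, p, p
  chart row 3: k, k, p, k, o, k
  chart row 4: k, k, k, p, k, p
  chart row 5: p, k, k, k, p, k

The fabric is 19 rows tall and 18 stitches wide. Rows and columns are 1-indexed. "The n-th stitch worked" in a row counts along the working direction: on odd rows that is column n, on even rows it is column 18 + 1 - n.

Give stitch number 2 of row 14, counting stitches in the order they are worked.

Row 14: (14-1) mod 5 = 3, so use chart row 4. Even row -> WS.
Chart row 4 tiled across columns 1-18: k k k p k p k k k p k p k k k p k p
WS row: flip the tiled sequence (start at column 18) and apply k<->p; o and x stay.
Row 14 as worked: k p k p p p k p k p p p k p k p p p
Stitch 2 in working order -> p

== STITCH ==
p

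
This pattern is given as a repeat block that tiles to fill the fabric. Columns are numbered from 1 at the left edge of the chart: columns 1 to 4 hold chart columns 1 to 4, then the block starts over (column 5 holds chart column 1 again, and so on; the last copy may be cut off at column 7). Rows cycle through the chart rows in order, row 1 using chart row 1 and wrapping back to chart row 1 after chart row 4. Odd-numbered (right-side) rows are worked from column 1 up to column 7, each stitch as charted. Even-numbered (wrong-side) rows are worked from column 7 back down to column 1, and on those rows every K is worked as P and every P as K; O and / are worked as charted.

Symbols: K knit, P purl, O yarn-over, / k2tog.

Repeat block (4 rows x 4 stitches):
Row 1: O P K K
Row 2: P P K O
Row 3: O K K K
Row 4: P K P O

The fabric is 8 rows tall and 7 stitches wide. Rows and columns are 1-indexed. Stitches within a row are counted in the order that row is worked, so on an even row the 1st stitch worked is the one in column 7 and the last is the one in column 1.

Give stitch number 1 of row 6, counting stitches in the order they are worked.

Row 6: (6-1) mod 4 = 1, so use chart row 2. Even row -> WS.
Chart row 2 tiled across columns 1-7: P P K O P P K
Wrong side: read the tiled row from column 7 down to 1 and exchange K with P (leave O, /).
Row 6 as worked: P K K O P K K
Counting 1 along the worked row gives P.

== STITCH ==
P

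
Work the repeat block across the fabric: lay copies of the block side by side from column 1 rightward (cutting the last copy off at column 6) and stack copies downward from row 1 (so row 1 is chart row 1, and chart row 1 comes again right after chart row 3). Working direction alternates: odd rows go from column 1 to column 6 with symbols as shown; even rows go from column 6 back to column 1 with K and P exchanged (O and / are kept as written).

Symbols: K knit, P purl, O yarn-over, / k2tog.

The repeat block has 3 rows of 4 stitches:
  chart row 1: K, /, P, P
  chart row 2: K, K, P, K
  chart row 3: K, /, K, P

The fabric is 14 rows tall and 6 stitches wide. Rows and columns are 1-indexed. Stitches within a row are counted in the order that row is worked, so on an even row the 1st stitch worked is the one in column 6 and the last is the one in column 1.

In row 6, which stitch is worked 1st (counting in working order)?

Stitch:
/

Derivation:
Row 6: (6-1) mod 3 = 2, so use chart row 3. Even row -> WS.
Chart row 3 tiled across columns 1-6: K / K P K /
WS row: flip the tiled sequence (start at column 6) and apply K<->P; O and / stay.
Row 6 as worked: / P K P / P
The 1st stitch worked is /.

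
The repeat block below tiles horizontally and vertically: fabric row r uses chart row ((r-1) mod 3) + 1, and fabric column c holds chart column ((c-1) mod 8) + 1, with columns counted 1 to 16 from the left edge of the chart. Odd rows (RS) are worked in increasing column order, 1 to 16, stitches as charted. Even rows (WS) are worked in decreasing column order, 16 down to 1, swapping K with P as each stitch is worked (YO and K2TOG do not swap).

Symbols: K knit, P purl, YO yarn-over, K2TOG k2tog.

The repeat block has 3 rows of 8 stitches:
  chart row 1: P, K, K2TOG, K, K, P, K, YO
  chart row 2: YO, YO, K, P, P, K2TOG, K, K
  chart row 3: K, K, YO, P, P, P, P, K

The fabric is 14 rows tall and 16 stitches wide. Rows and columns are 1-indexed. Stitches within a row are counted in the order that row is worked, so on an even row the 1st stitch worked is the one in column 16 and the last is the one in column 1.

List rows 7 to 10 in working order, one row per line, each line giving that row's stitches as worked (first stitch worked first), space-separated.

Row 7: chart row 1, RS - tile across columns 1-16 and work as-is.
Row 8: chart row 2, WS - tiled (columns 1-16): YO YO K P P K2TOG K K YO YO K P P K2TOG K K; work from column 16 back to 1 with K<->P swapped.
Row 9: chart row 3, RS - tile across columns 1-16 and work as-is.
Row 10: chart row 1, WS - tiled (columns 1-16): P K K2TOG K K P K YO P K K2TOG K K P K YO; work from column 16 back to 1 with K<->P swapped.

== ROWS AS WORKED ==
P K K2TOG K K P K YO P K K2TOG K K P K YO
P P K2TOG K K P YO YO P P K2TOG K K P YO YO
K K YO P P P P K K K YO P P P P K
YO P K P P K2TOG P K YO P K P P K2TOG P K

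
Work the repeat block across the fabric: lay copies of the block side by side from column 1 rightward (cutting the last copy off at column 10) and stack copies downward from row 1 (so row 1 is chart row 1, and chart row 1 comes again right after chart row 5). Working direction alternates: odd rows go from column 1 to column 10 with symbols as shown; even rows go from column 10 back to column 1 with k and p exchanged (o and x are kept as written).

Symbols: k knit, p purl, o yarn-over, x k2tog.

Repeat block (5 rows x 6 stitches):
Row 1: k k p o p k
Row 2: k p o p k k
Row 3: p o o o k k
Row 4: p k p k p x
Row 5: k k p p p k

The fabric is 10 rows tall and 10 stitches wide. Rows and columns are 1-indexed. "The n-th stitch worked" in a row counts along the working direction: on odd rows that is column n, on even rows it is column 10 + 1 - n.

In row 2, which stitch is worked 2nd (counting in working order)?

Row 2 uses chart row ((2-1) mod 5)+1 = 2. Row 2 is even, so WS.
Chart row 2 tiled across columns 1-10: k p o p k k k p o p
WS row: flip the tiled sequence (start at column 10) and apply k<->p; o and x stay.
Row 2 as worked: k o k p p p k o k p
The 2nd stitch worked is o.

Stitch:
o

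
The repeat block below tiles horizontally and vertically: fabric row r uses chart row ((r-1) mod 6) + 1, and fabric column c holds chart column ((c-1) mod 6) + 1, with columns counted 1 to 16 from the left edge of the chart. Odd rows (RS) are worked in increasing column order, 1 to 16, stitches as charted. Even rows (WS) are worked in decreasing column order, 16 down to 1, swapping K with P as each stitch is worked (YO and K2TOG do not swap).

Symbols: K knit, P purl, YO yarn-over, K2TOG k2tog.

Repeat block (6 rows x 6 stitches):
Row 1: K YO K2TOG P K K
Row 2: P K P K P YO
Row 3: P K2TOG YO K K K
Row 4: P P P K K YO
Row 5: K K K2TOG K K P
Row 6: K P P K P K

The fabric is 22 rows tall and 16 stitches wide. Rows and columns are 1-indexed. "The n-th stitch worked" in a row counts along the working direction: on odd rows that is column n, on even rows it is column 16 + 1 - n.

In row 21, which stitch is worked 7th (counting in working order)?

Row 21 uses chart row ((21-1) mod 6)+1 = 3. Row 21 is odd, so RS.
Chart row 3 tiled across columns 1-16: P K2TOG YO K K K P K2TOG YO K K K P K2TOG YO K
RS row: no reversal, no swap; stitch n worked = column n.
The 7th stitch worked is P.

== STITCH ==
P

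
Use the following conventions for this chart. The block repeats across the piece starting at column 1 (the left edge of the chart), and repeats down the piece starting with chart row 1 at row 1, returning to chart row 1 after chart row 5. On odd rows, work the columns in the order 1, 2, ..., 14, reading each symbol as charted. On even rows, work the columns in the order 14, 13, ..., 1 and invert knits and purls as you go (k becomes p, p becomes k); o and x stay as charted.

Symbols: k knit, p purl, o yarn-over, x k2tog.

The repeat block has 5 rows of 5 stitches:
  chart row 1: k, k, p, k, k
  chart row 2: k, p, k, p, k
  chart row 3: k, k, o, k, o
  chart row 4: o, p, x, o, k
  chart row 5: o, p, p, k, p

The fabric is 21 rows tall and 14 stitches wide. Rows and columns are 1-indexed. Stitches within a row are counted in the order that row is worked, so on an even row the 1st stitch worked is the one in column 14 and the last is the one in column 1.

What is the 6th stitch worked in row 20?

Row 20 uses chart row ((20-1) mod 5)+1 = 5. Row 20 is even, so WS.
Chart row 5 tiled across columns 1-14: o p p k p o p p k p o p p k
WS row: flip the tiled sequence (start at column 14) and apply k<->p; o and x stay.
Row 20 as worked: p k k o k p k k o k p k k o
The 6th stitch worked is p.

Stitch:
p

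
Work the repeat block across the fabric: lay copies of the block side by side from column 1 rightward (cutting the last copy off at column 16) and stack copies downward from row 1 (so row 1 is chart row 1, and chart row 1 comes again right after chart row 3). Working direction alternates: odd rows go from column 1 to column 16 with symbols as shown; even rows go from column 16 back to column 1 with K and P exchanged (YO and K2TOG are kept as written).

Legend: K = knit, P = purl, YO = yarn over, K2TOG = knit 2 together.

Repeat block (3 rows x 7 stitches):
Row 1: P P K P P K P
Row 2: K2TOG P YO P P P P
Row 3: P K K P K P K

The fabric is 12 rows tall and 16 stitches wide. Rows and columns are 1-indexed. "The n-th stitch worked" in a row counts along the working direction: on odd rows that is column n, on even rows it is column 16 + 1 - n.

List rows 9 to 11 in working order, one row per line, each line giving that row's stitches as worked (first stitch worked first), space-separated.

Row 9: chart row 3, RS - tile across columns 1-16 and work as-is.
Row 10: chart row 1, WS - tiled (columns 1-16): P P K P P K P P P K P P K P P P; work from column 16 back to 1 with K<->P swapped.
Row 11: chart row 2, RS - tile across columns 1-16 and work as-is.

== ROWS AS WORKED ==
P K K P K P K P K K P K P K P K
K K K P K K P K K K P K K P K K
K2TOG P YO P P P P K2TOG P YO P P P P K2TOG P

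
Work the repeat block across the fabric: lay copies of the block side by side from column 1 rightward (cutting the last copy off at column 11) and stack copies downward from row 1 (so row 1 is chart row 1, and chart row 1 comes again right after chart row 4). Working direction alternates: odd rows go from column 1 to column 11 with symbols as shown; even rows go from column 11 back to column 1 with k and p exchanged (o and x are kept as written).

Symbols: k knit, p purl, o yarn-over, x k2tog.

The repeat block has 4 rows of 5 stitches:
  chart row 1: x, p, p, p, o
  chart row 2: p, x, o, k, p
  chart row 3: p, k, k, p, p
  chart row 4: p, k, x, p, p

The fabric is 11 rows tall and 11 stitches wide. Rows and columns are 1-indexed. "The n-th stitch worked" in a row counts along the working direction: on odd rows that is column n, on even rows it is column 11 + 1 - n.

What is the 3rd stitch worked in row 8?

Row 8: (8-1) mod 4 = 3, so use chart row 4. Even row -> WS.
Chart row 4 tiled across columns 1-11: p k x p p p k x p p p
WS: work from column 11 back to column 1 (reverse the tiled row), swapping k<->p (o and x unchanged).
Row 8 as worked: k k k x p k k k x p k
The 3rd stitch worked is k.

== STITCH ==
k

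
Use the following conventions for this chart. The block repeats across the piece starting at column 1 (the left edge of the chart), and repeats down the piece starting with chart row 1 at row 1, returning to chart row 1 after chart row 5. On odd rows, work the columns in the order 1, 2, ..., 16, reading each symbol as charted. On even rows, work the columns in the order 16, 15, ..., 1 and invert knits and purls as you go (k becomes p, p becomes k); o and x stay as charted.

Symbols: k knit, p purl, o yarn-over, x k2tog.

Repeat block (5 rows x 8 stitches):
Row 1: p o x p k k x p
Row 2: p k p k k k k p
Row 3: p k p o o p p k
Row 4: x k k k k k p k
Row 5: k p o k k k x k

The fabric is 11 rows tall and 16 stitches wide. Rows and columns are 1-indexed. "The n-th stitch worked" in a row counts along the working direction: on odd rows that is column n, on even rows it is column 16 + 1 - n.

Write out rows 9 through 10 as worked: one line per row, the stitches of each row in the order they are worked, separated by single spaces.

Row 9: chart row 4, RS - tile across columns 1-16 and work as-is.
Row 10: chart row 5, WS - tiled (columns 1-16): k p o k k k x k k p o k k k x k; work from column 16 back to 1 with k<->p swapped.

Rows as worked:
x k k k k k p k x k k k k k p k
p x p p p o k p p x p p p o k p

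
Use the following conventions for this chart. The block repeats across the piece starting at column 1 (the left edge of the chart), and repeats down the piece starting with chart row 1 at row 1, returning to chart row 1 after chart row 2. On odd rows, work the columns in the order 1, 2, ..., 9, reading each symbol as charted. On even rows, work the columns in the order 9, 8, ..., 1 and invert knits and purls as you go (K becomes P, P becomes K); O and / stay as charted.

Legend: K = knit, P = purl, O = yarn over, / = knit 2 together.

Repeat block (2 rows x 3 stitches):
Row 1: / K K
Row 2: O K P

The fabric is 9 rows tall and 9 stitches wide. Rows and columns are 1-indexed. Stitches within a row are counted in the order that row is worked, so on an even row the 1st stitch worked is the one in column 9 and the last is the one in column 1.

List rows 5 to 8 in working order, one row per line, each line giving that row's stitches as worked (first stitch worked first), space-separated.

Result:
/ K K / K K / K K
K P O K P O K P O
/ K K / K K / K K
K P O K P O K P O

Derivation:
Row 5: chart row 1, RS - tile across columns 1-9 and work as-is.
Row 6: chart row 2, WS - tiled (columns 1-9): O K P O K P O K P; work from column 9 back to 1 with K<->P swapped.
Row 7: chart row 1, RS - tile across columns 1-9 and work as-is.
Row 8: chart row 2, WS - tiled (columns 1-9): O K P O K P O K P; work from column 9 back to 1 with K<->P swapped.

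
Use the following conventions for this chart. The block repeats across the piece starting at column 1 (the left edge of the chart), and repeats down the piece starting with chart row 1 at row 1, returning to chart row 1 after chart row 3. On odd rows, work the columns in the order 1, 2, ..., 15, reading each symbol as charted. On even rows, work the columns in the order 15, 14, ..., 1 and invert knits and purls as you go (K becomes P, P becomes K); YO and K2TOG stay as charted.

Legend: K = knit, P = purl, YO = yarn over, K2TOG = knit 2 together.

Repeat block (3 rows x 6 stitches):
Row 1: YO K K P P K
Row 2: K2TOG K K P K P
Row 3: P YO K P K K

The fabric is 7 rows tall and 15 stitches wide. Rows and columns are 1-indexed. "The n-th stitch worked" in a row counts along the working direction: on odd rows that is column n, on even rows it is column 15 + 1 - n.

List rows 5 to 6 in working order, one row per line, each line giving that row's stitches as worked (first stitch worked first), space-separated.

Rows as worked:
K2TOG K K P K P K2TOG K K P K P K2TOG K K
P YO K P P K P YO K P P K P YO K

Derivation:
Row 5: chart row 2, RS - tile across columns 1-15 and work as-is.
Row 6: chart row 3, WS - tiled (columns 1-15): P YO K P K K P YO K P K K P YO K; work from column 15 back to 1 with K<->P swapped.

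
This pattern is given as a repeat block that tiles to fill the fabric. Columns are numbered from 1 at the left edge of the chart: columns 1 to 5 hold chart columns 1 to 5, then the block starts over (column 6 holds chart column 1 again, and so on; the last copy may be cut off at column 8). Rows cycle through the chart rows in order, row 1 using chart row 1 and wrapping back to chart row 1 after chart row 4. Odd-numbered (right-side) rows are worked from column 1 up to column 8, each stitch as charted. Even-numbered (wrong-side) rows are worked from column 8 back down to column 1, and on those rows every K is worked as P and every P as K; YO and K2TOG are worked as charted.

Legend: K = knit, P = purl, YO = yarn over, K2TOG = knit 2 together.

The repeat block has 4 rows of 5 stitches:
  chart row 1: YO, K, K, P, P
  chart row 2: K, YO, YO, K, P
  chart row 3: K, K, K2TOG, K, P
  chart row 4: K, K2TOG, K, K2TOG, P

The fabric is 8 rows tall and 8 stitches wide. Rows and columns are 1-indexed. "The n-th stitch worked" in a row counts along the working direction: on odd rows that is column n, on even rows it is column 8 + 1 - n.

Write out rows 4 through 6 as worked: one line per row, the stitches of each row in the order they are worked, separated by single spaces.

Row 4: chart row 4, WS - tiled (columns 1-8): K K2TOG K K2TOG P K K2TOG K; work from column 8 back to 1 with K<->P swapped.
Row 5: chart row 1, RS - tile across columns 1-8 and work as-is.
Row 6: chart row 2, WS - tiled (columns 1-8): K YO YO K P K YO YO; work from column 8 back to 1 with K<->P swapped.

Rows as worked:
P K2TOG P K K2TOG P K2TOG P
YO K K P P YO K K
YO YO P K P YO YO P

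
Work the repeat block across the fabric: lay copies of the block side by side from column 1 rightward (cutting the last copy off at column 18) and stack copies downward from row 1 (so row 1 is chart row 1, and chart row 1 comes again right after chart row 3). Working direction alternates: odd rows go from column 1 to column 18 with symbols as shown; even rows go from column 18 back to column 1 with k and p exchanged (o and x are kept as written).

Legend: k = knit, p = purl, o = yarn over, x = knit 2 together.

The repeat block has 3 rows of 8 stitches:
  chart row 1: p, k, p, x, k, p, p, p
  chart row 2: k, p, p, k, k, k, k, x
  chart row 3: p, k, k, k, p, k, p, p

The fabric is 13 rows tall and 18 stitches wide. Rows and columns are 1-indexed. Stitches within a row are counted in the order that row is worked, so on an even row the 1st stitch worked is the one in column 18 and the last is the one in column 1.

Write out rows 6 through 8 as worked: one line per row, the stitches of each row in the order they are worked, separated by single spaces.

Row 6: chart row 3, WS - tiled (columns 1-18): p k k k p k p p p k k k p k p p p k; work from column 18 back to 1 with k<->p swapped.
Row 7: chart row 1, RS - tile across columns 1-18 and work as-is.
Row 8: chart row 2, WS - tiled (columns 1-18): k p p k k k k x k p p k k k k x k p; work from column 18 back to 1 with k<->p swapped.

== ROWS AS WORKED ==
p k k k p k p p p k k k p k p p p k
p k p x k p p p p k p x k p p p p k
k p x p p p p k k p x p p p p k k p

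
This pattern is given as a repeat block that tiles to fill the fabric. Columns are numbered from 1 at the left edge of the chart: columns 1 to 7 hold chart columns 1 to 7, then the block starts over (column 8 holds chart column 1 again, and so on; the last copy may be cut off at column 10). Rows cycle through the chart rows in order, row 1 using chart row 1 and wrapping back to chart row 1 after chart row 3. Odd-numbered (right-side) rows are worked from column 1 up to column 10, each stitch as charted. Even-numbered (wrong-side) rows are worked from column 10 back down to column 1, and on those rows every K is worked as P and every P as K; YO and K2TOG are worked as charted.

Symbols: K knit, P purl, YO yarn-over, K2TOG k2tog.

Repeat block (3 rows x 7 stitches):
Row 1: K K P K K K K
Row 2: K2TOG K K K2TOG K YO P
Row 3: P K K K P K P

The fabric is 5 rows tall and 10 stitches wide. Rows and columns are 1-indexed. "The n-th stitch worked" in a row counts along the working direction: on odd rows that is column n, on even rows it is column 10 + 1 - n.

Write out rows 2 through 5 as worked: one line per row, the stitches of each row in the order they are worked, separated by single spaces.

Rows as worked:
P P K2TOG K YO P K2TOG P P K2TOG
P K K K P K P P K K
K P P P P P P K P P
K2TOG K K K2TOG K YO P K2TOG K K

Derivation:
Row 2: chart row 2, WS - tiled (columns 1-10): K2TOG K K K2TOG K YO P K2TOG K K; work from column 10 back to 1 with K<->P swapped.
Row 3: chart row 3, RS - tile across columns 1-10 and work as-is.
Row 4: chart row 1, WS - tiled (columns 1-10): K K P K K K K K K P; work from column 10 back to 1 with K<->P swapped.
Row 5: chart row 2, RS - tile across columns 1-10 and work as-is.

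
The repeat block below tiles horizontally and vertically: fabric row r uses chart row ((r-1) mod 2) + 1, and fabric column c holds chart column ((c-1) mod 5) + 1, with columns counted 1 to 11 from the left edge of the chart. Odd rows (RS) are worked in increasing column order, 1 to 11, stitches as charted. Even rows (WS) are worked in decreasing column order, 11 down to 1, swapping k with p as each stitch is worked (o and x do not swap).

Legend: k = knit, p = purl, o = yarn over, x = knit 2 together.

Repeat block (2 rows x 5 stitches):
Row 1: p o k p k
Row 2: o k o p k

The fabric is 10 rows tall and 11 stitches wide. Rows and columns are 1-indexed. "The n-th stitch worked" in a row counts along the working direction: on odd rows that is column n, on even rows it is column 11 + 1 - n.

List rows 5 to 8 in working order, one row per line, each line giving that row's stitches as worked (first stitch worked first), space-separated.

Row 5: chart row 1, RS - tile across columns 1-11 and work as-is.
Row 6: chart row 2, WS - tiled (columns 1-11): o k o p k o k o p k o; work from column 11 back to 1 with k<->p swapped.
Row 7: chart row 1, RS - tile across columns 1-11 and work as-is.
Row 8: chart row 2, WS - tiled (columns 1-11): o k o p k o k o p k o; work from column 11 back to 1 with k<->p swapped.

Result:
p o k p k p o k p k p
o p k o p o p k o p o
p o k p k p o k p k p
o p k o p o p k o p o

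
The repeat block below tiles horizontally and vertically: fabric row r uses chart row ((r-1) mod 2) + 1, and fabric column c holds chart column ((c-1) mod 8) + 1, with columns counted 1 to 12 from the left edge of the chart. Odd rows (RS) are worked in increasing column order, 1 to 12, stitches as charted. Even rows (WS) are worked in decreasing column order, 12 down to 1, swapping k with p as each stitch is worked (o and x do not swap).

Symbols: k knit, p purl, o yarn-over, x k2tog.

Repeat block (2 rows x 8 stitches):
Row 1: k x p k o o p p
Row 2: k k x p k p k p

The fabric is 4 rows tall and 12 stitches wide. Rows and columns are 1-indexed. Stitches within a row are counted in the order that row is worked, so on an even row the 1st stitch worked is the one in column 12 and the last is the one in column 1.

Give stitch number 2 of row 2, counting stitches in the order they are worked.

== STITCH ==
x

Derivation:
Row 2 uses chart row ((2-1) mod 2)+1 = 2. Row 2 is even, so WS.
Chart row 2 tiled across columns 1-12: k k x p k p k p k k x p
WS row: flip the tiled sequence (start at column 12) and apply k<->p; o and x stay.
Row 2 as worked: k x p p k p k p k x p p
Stitch 2 in working order -> x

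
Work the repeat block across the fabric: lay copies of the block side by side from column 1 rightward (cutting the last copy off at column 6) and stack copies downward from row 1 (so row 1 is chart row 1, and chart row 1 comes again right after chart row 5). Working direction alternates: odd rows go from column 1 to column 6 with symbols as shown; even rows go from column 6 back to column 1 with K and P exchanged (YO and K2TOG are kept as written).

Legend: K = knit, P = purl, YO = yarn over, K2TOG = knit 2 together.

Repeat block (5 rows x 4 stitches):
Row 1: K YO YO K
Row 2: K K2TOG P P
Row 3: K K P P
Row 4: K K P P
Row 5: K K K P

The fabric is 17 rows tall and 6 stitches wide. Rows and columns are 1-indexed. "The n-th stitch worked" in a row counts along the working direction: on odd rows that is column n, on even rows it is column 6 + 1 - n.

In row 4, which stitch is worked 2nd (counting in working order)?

Row 4 uses chart row ((4-1) mod 5)+1 = 4. Row 4 is even, so WS.
Chart row 4 tiled across columns 1-6: K K P P K K
Wrong side: read the tiled row from column 6 down to 1 and exchange K with P (leave YO, K2TOG).
Row 4 as worked: P P K K P P
The 2nd stitch worked is P.

Result:
P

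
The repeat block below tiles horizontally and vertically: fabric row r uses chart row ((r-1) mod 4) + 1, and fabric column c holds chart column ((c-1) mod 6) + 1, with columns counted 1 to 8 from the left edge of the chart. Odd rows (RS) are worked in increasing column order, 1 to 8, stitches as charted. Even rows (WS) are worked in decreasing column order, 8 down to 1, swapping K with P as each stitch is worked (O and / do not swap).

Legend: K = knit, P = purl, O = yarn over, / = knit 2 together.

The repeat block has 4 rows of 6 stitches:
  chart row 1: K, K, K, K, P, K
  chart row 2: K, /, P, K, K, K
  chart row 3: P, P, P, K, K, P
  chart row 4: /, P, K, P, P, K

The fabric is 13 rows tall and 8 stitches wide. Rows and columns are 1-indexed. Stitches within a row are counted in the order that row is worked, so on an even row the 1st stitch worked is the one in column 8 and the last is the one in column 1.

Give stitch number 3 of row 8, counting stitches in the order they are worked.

Row 8: (8-1) mod 4 = 3, so use chart row 4. Even row -> WS.
Chart row 4 tiled across columns 1-8: / P K P P K / P
Wrong side: read the tiled row from column 8 down to 1 and exchange K with P (leave O, /).
Row 8 as worked: K / P K K P K /
Stitch 3 in working order -> P

Result:
P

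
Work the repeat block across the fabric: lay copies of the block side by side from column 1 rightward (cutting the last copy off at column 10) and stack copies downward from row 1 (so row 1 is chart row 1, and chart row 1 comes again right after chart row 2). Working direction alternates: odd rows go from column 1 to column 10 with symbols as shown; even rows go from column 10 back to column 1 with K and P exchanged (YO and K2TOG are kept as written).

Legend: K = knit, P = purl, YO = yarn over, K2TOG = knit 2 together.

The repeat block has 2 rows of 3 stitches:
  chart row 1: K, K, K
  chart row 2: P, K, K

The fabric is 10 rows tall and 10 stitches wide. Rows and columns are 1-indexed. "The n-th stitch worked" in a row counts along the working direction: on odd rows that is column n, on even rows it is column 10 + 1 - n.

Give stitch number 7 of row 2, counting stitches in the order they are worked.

Row 2: (2-1) mod 2 = 1, so use chart row 2. Even row -> WS.
Chart row 2 tiled across columns 1-10: P K K P K K P K K P
WS: work from column 10 back to column 1 (reverse the tiled row), swapping K<->P (YO and K2TOG unchanged).
Row 2 as worked: K P P K P P K P P K
Counting 7 along the worked row gives K.

Stitch:
K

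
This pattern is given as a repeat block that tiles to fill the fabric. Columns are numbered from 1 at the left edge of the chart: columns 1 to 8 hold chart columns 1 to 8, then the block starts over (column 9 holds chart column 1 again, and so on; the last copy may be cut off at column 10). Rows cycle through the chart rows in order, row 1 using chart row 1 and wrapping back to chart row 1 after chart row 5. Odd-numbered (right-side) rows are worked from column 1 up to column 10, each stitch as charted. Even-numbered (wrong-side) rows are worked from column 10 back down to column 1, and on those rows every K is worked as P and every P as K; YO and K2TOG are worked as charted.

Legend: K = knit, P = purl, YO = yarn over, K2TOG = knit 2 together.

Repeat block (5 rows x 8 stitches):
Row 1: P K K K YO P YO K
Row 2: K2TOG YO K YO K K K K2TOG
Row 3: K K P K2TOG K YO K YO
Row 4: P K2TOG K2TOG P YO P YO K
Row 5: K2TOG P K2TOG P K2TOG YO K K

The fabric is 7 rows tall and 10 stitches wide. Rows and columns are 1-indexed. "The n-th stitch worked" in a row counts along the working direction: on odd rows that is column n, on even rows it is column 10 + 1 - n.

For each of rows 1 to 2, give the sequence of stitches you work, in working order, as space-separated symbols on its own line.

Row 1: chart row 1, RS - tile across columns 1-10 and work as-is.
Row 2: chart row 2, WS - tiled (columns 1-10): K2TOG YO K YO K K K K2TOG K2TOG YO; work from column 10 back to 1 with K<->P swapped.

Result:
P K K K YO P YO K P K
YO K2TOG K2TOG P P P YO P YO K2TOG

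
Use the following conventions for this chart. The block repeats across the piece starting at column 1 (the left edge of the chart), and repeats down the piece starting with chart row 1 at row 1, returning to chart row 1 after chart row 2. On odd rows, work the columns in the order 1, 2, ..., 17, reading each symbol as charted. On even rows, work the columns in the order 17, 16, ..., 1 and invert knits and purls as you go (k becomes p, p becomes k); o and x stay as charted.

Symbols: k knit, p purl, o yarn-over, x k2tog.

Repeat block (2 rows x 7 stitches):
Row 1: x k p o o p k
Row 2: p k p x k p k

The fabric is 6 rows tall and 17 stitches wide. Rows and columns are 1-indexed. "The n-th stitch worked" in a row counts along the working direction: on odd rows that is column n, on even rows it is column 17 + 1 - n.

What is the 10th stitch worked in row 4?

For row 4: chart row = ((4-1) mod 2) + 1 = 2; this is a WS (even) row.
Chart row 2 tiled across columns 1-17: p k p x k p k p k p x k p k p k p
WS: work from column 17 back to column 1 (reverse the tiled row), swapping k<->p (o and x unchanged).
Row 4 as worked: k p k p k p x k p k p k p x k p k
Counting 10 along the worked row gives k.

Result:
k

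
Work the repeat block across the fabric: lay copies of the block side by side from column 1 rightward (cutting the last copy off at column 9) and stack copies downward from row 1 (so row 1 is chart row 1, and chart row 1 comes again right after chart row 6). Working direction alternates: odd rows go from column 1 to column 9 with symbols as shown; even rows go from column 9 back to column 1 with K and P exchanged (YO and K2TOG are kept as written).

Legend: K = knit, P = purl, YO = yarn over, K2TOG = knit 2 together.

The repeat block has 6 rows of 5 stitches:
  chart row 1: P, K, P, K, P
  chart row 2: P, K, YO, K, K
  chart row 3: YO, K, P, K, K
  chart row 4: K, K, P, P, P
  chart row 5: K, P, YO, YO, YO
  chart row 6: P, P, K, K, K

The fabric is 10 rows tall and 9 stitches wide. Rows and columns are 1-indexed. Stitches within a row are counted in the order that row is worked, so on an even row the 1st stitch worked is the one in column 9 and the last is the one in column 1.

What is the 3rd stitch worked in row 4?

Row 4: (4-1) mod 6 = 3, so use chart row 4. Even row -> WS.
Chart row 4 tiled across columns 1-9: K K P P P K K P P
WS: work from column 9 back to column 1 (reverse the tiled row), swapping K<->P (YO and K2TOG unchanged).
Row 4 as worked: K K P P K K K P P
Stitch 3 in working order -> P

Result:
P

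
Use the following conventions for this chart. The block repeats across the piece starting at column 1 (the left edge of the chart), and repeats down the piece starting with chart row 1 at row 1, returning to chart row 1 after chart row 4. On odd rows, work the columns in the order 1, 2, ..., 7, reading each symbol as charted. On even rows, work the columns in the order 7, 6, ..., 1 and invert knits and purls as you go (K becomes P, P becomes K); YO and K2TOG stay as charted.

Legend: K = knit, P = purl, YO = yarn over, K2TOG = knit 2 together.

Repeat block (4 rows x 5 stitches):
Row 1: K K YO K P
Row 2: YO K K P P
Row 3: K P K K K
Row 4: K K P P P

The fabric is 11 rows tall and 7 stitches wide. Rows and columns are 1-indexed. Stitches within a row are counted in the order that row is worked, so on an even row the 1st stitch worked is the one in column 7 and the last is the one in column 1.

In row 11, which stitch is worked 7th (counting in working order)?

Row 11 uses chart row ((11-1) mod 4)+1 = 3. Row 11 is odd, so RS.
Chart row 3 tiled across columns 1-7: K P K K K K P
RS: work column 1 to column 7, symbols as charted — the tiled row is the row as worked.
The 7th stitch worked is P.

== STITCH ==
P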